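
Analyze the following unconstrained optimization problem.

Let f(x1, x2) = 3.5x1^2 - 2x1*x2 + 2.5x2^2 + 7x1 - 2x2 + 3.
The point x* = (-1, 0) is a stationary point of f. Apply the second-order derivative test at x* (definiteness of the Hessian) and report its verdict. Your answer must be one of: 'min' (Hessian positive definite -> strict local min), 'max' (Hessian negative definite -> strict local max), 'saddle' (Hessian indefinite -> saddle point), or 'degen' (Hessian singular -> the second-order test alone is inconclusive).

Compute the Hessian H = grad^2 f:
  H = [[7, -2], [-2, 5]]
Verify stationarity: grad f(x*) = H x* + g = (0, 0).
Eigenvalues of H: 3.7639, 8.2361.
Both eigenvalues > 0, so H is positive definite -> x* is a strict local min.

min


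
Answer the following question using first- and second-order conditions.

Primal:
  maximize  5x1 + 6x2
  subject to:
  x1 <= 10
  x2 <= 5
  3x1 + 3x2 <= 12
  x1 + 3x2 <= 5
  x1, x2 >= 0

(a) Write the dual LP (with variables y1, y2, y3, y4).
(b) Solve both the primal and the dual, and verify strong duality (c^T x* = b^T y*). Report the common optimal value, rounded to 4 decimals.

The standard primal-dual pair for 'max c^T x s.t. A x <= b, x >= 0' is:
  Dual:  min b^T y  s.t.  A^T y >= c,  y >= 0.

So the dual LP is:
  minimize  10y1 + 5y2 + 12y3 + 5y4
  subject to:
    y1 + 3y3 + y4 >= 5
    y2 + 3y3 + 3y4 >= 6
    y1, y2, y3, y4 >= 0

Solving the primal: x* = (3.5, 0.5).
  primal value c^T x* = 20.5.
Solving the dual: y* = (0, 0, 1.5, 0.5).
  dual value b^T y* = 20.5.
Strong duality: c^T x* = b^T y*. Confirmed.

20.5


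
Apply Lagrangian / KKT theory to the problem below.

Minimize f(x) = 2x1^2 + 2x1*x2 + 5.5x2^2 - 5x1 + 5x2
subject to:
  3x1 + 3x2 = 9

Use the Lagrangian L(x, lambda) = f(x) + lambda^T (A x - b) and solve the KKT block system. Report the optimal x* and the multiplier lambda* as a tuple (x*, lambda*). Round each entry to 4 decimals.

Form the Lagrangian:
  L(x, lambda) = (1/2) x^T Q x + c^T x + lambda^T (A x - b)
Stationarity (grad_x L = 0): Q x + c + A^T lambda = 0.
Primal feasibility: A x = b.

This gives the KKT block system:
  [ Q   A^T ] [ x     ]   [-c ]
  [ A    0  ] [ lambda ] = [ b ]

Solving the linear system:
  x*      = (3.3636, -0.3636)
  lambda* = (-2.5758)
  f(x*)   = 2.2727

x* = (3.3636, -0.3636), lambda* = (-2.5758)


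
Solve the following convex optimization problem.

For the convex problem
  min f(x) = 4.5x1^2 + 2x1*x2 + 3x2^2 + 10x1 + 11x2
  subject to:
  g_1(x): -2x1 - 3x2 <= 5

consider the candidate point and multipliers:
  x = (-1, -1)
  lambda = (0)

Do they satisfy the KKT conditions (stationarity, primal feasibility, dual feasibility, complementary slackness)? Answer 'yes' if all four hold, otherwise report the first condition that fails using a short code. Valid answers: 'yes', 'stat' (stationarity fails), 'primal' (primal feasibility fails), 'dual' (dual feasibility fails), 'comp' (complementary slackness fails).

Gradient of f: grad f(x) = Q x + c = (-1, 3)
Constraint values g_i(x) = a_i^T x - b_i:
  g_1((-1, -1)) = 0
Stationarity residual: grad f(x) + sum_i lambda_i a_i = (-1, 3)
  -> stationarity FAILS
Primal feasibility (all g_i <= 0): OK
Dual feasibility (all lambda_i >= 0): OK
Complementary slackness (lambda_i * g_i(x) = 0 for all i): OK

Verdict: the first failing condition is stationarity -> stat.

stat


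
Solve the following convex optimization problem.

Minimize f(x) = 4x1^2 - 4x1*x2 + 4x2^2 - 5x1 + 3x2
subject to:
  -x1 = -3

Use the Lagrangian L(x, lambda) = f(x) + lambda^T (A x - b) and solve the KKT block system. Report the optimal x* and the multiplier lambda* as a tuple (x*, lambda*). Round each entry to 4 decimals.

Form the Lagrangian:
  L(x, lambda) = (1/2) x^T Q x + c^T x + lambda^T (A x - b)
Stationarity (grad_x L = 0): Q x + c + A^T lambda = 0.
Primal feasibility: A x = b.

This gives the KKT block system:
  [ Q   A^T ] [ x     ]   [-c ]
  [ A    0  ] [ lambda ] = [ b ]

Solving the linear system:
  x*      = (3, 1.125)
  lambda* = (14.5)
  f(x*)   = 15.9375

x* = (3, 1.125), lambda* = (14.5)


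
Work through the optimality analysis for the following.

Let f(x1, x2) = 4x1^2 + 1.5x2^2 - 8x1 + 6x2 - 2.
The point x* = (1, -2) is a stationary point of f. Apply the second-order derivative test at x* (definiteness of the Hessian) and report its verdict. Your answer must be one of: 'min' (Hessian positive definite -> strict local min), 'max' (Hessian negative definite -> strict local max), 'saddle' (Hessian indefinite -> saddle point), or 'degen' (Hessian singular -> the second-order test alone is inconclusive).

Compute the Hessian H = grad^2 f:
  H = [[8, 0], [0, 3]]
Verify stationarity: grad f(x*) = H x* + g = (0, 0).
Eigenvalues of H: 3, 8.
Both eigenvalues > 0, so H is positive definite -> x* is a strict local min.

min


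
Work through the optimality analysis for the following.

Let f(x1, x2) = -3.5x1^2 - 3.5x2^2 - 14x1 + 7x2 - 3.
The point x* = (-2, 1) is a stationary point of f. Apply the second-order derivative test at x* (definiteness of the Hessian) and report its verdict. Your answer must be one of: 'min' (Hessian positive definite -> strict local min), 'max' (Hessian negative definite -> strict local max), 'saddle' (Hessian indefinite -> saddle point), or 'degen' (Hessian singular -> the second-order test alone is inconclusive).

Compute the Hessian H = grad^2 f:
  H = [[-7, 0], [0, -7]]
Verify stationarity: grad f(x*) = H x* + g = (0, 0).
Eigenvalues of H: -7, -7.
Both eigenvalues < 0, so H is negative definite -> x* is a strict local max.

max


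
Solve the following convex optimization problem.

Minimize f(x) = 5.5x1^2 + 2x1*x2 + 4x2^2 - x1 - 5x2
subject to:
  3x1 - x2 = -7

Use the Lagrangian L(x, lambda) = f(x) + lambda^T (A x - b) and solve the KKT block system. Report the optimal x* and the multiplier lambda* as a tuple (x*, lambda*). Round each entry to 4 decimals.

Form the Lagrangian:
  L(x, lambda) = (1/2) x^T Q x + c^T x + lambda^T (A x - b)
Stationarity (grad_x L = 0): Q x + c + A^T lambda = 0.
Primal feasibility: A x = b.

This gives the KKT block system:
  [ Q   A^T ] [ x     ]   [-c ]
  [ A    0  ] [ lambda ] = [ b ]

Solving the linear system:
  x*      = (-1.7474, 1.7579)
  lambda* = (5.5684)
  f(x*)   = 15.9684

x* = (-1.7474, 1.7579), lambda* = (5.5684)


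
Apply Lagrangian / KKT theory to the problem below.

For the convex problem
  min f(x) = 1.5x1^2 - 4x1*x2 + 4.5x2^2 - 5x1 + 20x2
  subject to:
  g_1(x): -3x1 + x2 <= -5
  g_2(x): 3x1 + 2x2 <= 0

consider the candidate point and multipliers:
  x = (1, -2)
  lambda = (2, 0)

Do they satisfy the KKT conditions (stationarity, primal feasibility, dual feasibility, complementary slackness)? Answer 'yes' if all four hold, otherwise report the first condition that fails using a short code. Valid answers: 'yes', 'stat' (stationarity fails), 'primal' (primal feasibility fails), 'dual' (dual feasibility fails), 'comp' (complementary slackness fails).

Gradient of f: grad f(x) = Q x + c = (6, -2)
Constraint values g_i(x) = a_i^T x - b_i:
  g_1((1, -2)) = 0
  g_2((1, -2)) = -1
Stationarity residual: grad f(x) + sum_i lambda_i a_i = (0, 0)
  -> stationarity OK
Primal feasibility (all g_i <= 0): OK
Dual feasibility (all lambda_i >= 0): OK
Complementary slackness (lambda_i * g_i(x) = 0 for all i): OK

Verdict: yes, KKT holds.

yes


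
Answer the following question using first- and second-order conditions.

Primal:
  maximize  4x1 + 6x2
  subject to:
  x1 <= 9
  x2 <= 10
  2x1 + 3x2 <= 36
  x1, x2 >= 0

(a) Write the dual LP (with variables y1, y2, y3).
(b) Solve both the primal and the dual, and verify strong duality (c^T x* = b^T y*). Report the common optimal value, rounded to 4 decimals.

The standard primal-dual pair for 'max c^T x s.t. A x <= b, x >= 0' is:
  Dual:  min b^T y  s.t.  A^T y >= c,  y >= 0.

So the dual LP is:
  minimize  9y1 + 10y2 + 36y3
  subject to:
    y1 + 2y3 >= 4
    y2 + 3y3 >= 6
    y1, y2, y3 >= 0

Solving the primal: x* = (3, 10).
  primal value c^T x* = 72.
Solving the dual: y* = (0, 0, 2).
  dual value b^T y* = 72.
Strong duality: c^T x* = b^T y*. Confirmed.

72


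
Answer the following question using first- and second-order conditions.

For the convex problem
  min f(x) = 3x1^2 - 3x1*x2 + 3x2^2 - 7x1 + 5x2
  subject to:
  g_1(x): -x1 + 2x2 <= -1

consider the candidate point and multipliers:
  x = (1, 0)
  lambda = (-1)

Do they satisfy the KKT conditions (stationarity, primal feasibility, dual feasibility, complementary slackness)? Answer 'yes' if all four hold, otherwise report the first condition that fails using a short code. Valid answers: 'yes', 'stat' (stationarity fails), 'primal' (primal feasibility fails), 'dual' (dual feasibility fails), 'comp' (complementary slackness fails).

Gradient of f: grad f(x) = Q x + c = (-1, 2)
Constraint values g_i(x) = a_i^T x - b_i:
  g_1((1, 0)) = 0
Stationarity residual: grad f(x) + sum_i lambda_i a_i = (0, 0)
  -> stationarity OK
Primal feasibility (all g_i <= 0): OK
Dual feasibility (all lambda_i >= 0): FAILS
Complementary slackness (lambda_i * g_i(x) = 0 for all i): OK

Verdict: the first failing condition is dual_feasibility -> dual.

dual


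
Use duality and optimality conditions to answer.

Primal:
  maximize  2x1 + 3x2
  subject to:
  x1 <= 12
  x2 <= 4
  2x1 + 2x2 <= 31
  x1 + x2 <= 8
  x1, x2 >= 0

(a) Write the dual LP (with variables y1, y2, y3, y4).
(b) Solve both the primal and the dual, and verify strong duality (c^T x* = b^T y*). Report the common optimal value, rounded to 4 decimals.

The standard primal-dual pair for 'max c^T x s.t. A x <= b, x >= 0' is:
  Dual:  min b^T y  s.t.  A^T y >= c,  y >= 0.

So the dual LP is:
  minimize  12y1 + 4y2 + 31y3 + 8y4
  subject to:
    y1 + 2y3 + y4 >= 2
    y2 + 2y3 + y4 >= 3
    y1, y2, y3, y4 >= 0

Solving the primal: x* = (4, 4).
  primal value c^T x* = 20.
Solving the dual: y* = (0, 1, 0, 2).
  dual value b^T y* = 20.
Strong duality: c^T x* = b^T y*. Confirmed.

20


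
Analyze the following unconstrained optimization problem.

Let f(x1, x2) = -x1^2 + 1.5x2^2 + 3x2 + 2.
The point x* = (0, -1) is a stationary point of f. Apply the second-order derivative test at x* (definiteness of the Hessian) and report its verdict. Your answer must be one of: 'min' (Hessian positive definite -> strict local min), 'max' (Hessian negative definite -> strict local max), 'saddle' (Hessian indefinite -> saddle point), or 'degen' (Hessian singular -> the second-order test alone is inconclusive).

Compute the Hessian H = grad^2 f:
  H = [[-2, 0], [0, 3]]
Verify stationarity: grad f(x*) = H x* + g = (0, 0).
Eigenvalues of H: -2, 3.
Eigenvalues have mixed signs, so H is indefinite -> x* is a saddle point.

saddle


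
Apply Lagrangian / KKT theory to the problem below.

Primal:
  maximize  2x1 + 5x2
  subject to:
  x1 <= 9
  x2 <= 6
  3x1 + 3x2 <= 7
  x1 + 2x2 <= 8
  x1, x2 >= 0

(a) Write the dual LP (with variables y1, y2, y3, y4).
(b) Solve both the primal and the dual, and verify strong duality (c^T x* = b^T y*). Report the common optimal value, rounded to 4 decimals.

The standard primal-dual pair for 'max c^T x s.t. A x <= b, x >= 0' is:
  Dual:  min b^T y  s.t.  A^T y >= c,  y >= 0.

So the dual LP is:
  minimize  9y1 + 6y2 + 7y3 + 8y4
  subject to:
    y1 + 3y3 + y4 >= 2
    y2 + 3y3 + 2y4 >= 5
    y1, y2, y3, y4 >= 0

Solving the primal: x* = (0, 2.3333).
  primal value c^T x* = 11.6667.
Solving the dual: y* = (0, 0, 1.6667, 0).
  dual value b^T y* = 11.6667.
Strong duality: c^T x* = b^T y*. Confirmed.

11.6667


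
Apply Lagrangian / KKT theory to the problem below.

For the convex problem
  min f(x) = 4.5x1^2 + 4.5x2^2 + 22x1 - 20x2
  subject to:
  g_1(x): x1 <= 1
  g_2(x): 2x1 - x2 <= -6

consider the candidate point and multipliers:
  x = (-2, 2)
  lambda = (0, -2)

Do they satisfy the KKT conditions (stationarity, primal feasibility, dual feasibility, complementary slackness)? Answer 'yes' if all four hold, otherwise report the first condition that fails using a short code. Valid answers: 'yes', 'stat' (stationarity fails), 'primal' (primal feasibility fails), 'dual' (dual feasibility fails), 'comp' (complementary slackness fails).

Gradient of f: grad f(x) = Q x + c = (4, -2)
Constraint values g_i(x) = a_i^T x - b_i:
  g_1((-2, 2)) = -3
  g_2((-2, 2)) = 0
Stationarity residual: grad f(x) + sum_i lambda_i a_i = (0, 0)
  -> stationarity OK
Primal feasibility (all g_i <= 0): OK
Dual feasibility (all lambda_i >= 0): FAILS
Complementary slackness (lambda_i * g_i(x) = 0 for all i): OK

Verdict: the first failing condition is dual_feasibility -> dual.

dual


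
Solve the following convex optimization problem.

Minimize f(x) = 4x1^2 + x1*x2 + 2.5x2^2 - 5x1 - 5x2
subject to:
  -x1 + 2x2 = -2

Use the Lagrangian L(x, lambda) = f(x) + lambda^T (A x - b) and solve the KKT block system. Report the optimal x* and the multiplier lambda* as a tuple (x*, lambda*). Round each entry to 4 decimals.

Form the Lagrangian:
  L(x, lambda) = (1/2) x^T Q x + c^T x + lambda^T (A x - b)
Stationarity (grad_x L = 0): Q x + c + A^T lambda = 0.
Primal feasibility: A x = b.

This gives the KKT block system:
  [ Q   A^T ] [ x     ]   [-c ]
  [ A    0  ] [ lambda ] = [ b ]

Solving the linear system:
  x*      = (1.0732, -0.4634)
  lambda* = (3.122)
  f(x*)   = 1.5976

x* = (1.0732, -0.4634), lambda* = (3.122)


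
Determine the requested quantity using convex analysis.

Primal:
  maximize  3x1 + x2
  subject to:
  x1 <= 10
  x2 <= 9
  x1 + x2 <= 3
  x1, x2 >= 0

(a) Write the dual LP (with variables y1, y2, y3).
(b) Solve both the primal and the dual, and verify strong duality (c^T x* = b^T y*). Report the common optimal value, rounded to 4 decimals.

The standard primal-dual pair for 'max c^T x s.t. A x <= b, x >= 0' is:
  Dual:  min b^T y  s.t.  A^T y >= c,  y >= 0.

So the dual LP is:
  minimize  10y1 + 9y2 + 3y3
  subject to:
    y1 + y3 >= 3
    y2 + y3 >= 1
    y1, y2, y3 >= 0

Solving the primal: x* = (3, 0).
  primal value c^T x* = 9.
Solving the dual: y* = (0, 0, 3).
  dual value b^T y* = 9.
Strong duality: c^T x* = b^T y*. Confirmed.

9


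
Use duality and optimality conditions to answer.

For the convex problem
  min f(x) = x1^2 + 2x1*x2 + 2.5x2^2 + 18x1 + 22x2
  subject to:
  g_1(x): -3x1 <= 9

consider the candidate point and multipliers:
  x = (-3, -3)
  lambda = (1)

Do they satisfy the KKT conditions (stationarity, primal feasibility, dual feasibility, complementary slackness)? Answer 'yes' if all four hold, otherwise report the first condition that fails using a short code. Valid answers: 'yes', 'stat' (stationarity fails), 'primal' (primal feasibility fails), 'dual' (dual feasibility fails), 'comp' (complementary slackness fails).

Gradient of f: grad f(x) = Q x + c = (6, 1)
Constraint values g_i(x) = a_i^T x - b_i:
  g_1((-3, -3)) = 0
Stationarity residual: grad f(x) + sum_i lambda_i a_i = (3, 1)
  -> stationarity FAILS
Primal feasibility (all g_i <= 0): OK
Dual feasibility (all lambda_i >= 0): OK
Complementary slackness (lambda_i * g_i(x) = 0 for all i): OK

Verdict: the first failing condition is stationarity -> stat.

stat


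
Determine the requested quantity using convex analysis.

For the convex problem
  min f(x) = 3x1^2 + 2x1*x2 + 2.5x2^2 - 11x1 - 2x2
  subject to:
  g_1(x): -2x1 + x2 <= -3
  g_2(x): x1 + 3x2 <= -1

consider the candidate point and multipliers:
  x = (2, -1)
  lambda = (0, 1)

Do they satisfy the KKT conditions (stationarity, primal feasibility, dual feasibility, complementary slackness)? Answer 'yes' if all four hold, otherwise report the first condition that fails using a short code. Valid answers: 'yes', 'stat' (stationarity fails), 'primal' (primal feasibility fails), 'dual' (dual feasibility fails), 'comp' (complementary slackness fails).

Gradient of f: grad f(x) = Q x + c = (-1, -3)
Constraint values g_i(x) = a_i^T x - b_i:
  g_1((2, -1)) = -2
  g_2((2, -1)) = 0
Stationarity residual: grad f(x) + sum_i lambda_i a_i = (0, 0)
  -> stationarity OK
Primal feasibility (all g_i <= 0): OK
Dual feasibility (all lambda_i >= 0): OK
Complementary slackness (lambda_i * g_i(x) = 0 for all i): OK

Verdict: yes, KKT holds.

yes


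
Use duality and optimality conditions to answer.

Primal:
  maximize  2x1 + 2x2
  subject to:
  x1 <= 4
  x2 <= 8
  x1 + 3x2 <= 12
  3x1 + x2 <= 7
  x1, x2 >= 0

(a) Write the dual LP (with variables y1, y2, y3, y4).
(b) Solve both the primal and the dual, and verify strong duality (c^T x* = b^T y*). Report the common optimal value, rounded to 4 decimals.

The standard primal-dual pair for 'max c^T x s.t. A x <= b, x >= 0' is:
  Dual:  min b^T y  s.t.  A^T y >= c,  y >= 0.

So the dual LP is:
  minimize  4y1 + 8y2 + 12y3 + 7y4
  subject to:
    y1 + y3 + 3y4 >= 2
    y2 + 3y3 + y4 >= 2
    y1, y2, y3, y4 >= 0

Solving the primal: x* = (1.125, 3.625).
  primal value c^T x* = 9.5.
Solving the dual: y* = (0, 0, 0.5, 0.5).
  dual value b^T y* = 9.5.
Strong duality: c^T x* = b^T y*. Confirmed.

9.5


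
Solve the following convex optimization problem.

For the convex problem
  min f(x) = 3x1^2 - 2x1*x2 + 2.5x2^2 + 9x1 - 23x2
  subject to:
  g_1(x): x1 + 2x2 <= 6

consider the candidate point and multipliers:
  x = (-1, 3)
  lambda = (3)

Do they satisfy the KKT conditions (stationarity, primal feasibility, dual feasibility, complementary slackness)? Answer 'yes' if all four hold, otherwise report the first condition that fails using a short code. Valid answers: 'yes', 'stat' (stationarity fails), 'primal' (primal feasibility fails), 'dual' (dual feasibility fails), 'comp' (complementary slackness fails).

Gradient of f: grad f(x) = Q x + c = (-3, -6)
Constraint values g_i(x) = a_i^T x - b_i:
  g_1((-1, 3)) = -1
Stationarity residual: grad f(x) + sum_i lambda_i a_i = (0, 0)
  -> stationarity OK
Primal feasibility (all g_i <= 0): OK
Dual feasibility (all lambda_i >= 0): OK
Complementary slackness (lambda_i * g_i(x) = 0 for all i): FAILS

Verdict: the first failing condition is complementary_slackness -> comp.

comp


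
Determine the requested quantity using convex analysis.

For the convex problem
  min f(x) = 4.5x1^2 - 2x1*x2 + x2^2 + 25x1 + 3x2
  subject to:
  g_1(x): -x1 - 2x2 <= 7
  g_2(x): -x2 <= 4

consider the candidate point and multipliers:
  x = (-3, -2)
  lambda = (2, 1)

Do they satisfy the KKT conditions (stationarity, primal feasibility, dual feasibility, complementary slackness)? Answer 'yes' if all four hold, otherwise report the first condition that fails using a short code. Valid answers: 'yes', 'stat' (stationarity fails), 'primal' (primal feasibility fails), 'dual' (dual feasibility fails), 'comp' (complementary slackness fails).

Gradient of f: grad f(x) = Q x + c = (2, 5)
Constraint values g_i(x) = a_i^T x - b_i:
  g_1((-3, -2)) = 0
  g_2((-3, -2)) = -2
Stationarity residual: grad f(x) + sum_i lambda_i a_i = (0, 0)
  -> stationarity OK
Primal feasibility (all g_i <= 0): OK
Dual feasibility (all lambda_i >= 0): OK
Complementary slackness (lambda_i * g_i(x) = 0 for all i): FAILS

Verdict: the first failing condition is complementary_slackness -> comp.

comp


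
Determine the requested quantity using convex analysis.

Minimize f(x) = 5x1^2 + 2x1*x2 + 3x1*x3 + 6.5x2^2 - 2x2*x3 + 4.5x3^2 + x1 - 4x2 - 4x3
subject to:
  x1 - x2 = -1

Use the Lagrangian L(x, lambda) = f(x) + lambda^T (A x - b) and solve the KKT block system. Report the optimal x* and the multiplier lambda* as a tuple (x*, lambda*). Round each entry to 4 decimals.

Form the Lagrangian:
  L(x, lambda) = (1/2) x^T Q x + c^T x + lambda^T (A x - b)
Stationarity (grad_x L = 0): Q x + c + A^T lambda = 0.
Primal feasibility: A x = b.

This gives the KKT block system:
  [ Q   A^T ] [ x     ]   [-c ]
  [ A    0  ] [ lambda ] = [ b ]

Solving the linear system:
  x*      = (-0.4711, 0.5289, 0.719)
  lambda* = (0.4959)
  f(x*)   = -2.4835

x* = (-0.4711, 0.5289, 0.719), lambda* = (0.4959)


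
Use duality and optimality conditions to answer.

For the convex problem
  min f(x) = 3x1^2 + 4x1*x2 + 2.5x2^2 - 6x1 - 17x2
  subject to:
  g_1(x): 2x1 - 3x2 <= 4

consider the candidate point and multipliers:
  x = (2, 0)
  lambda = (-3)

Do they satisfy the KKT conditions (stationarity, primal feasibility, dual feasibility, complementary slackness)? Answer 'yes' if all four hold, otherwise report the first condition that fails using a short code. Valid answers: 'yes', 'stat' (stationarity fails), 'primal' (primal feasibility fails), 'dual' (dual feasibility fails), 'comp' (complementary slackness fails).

Gradient of f: grad f(x) = Q x + c = (6, -9)
Constraint values g_i(x) = a_i^T x - b_i:
  g_1((2, 0)) = 0
Stationarity residual: grad f(x) + sum_i lambda_i a_i = (0, 0)
  -> stationarity OK
Primal feasibility (all g_i <= 0): OK
Dual feasibility (all lambda_i >= 0): FAILS
Complementary slackness (lambda_i * g_i(x) = 0 for all i): OK

Verdict: the first failing condition is dual_feasibility -> dual.

dual


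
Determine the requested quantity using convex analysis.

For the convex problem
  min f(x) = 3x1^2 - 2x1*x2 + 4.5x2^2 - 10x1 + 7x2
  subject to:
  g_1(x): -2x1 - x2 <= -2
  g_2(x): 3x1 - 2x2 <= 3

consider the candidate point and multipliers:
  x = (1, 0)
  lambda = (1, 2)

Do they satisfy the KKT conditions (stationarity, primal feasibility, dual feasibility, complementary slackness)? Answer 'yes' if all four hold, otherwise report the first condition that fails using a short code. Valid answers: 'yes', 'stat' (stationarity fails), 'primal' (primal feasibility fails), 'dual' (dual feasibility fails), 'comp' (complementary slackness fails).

Gradient of f: grad f(x) = Q x + c = (-4, 5)
Constraint values g_i(x) = a_i^T x - b_i:
  g_1((1, 0)) = 0
  g_2((1, 0)) = 0
Stationarity residual: grad f(x) + sum_i lambda_i a_i = (0, 0)
  -> stationarity OK
Primal feasibility (all g_i <= 0): OK
Dual feasibility (all lambda_i >= 0): OK
Complementary slackness (lambda_i * g_i(x) = 0 for all i): OK

Verdict: yes, KKT holds.

yes


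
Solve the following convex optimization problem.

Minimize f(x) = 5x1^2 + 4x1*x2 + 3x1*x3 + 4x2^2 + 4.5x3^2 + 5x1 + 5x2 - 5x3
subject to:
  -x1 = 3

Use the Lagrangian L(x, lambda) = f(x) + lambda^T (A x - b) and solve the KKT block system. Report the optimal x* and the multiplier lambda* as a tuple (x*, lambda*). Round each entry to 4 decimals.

Form the Lagrangian:
  L(x, lambda) = (1/2) x^T Q x + c^T x + lambda^T (A x - b)
Stationarity (grad_x L = 0): Q x + c + A^T lambda = 0.
Primal feasibility: A x = b.

This gives the KKT block system:
  [ Q   A^T ] [ x     ]   [-c ]
  [ A    0  ] [ lambda ] = [ b ]

Solving the linear system:
  x*      = (-3, 0.875, 1.5556)
  lambda* = (-16.8333)
  f(x*)   = 16.0486

x* = (-3, 0.875, 1.5556), lambda* = (-16.8333)


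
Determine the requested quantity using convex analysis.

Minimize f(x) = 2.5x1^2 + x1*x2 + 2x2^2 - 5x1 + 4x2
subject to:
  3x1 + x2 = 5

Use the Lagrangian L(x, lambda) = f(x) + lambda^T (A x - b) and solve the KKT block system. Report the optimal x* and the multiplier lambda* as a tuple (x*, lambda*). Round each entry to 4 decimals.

Form the Lagrangian:
  L(x, lambda) = (1/2) x^T Q x + c^T x + lambda^T (A x - b)
Stationarity (grad_x L = 0): Q x + c + A^T lambda = 0.
Primal feasibility: A x = b.

This gives the KKT block system:
  [ Q   A^T ] [ x     ]   [-c ]
  [ A    0  ] [ lambda ] = [ b ]

Solving the linear system:
  x*      = (2.0571, -1.1714)
  lambda* = (-1.3714)
  f(x*)   = -4.0571

x* = (2.0571, -1.1714), lambda* = (-1.3714)


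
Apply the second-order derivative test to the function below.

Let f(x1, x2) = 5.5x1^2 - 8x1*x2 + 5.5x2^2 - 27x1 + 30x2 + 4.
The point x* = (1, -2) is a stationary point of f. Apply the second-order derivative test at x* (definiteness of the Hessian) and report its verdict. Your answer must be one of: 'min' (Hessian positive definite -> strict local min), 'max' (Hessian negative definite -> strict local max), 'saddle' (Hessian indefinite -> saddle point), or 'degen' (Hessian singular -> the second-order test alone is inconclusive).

Compute the Hessian H = grad^2 f:
  H = [[11, -8], [-8, 11]]
Verify stationarity: grad f(x*) = H x* + g = (0, 0).
Eigenvalues of H: 3, 19.
Both eigenvalues > 0, so H is positive definite -> x* is a strict local min.

min


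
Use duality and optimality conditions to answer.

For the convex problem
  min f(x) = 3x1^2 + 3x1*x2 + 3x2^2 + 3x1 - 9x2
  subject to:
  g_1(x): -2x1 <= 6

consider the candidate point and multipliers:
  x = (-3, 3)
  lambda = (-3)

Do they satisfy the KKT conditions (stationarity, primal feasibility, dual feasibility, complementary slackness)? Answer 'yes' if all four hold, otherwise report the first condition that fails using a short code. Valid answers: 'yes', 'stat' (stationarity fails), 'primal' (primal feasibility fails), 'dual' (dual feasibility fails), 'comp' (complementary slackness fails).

Gradient of f: grad f(x) = Q x + c = (-6, 0)
Constraint values g_i(x) = a_i^T x - b_i:
  g_1((-3, 3)) = 0
Stationarity residual: grad f(x) + sum_i lambda_i a_i = (0, 0)
  -> stationarity OK
Primal feasibility (all g_i <= 0): OK
Dual feasibility (all lambda_i >= 0): FAILS
Complementary slackness (lambda_i * g_i(x) = 0 for all i): OK

Verdict: the first failing condition is dual_feasibility -> dual.

dual


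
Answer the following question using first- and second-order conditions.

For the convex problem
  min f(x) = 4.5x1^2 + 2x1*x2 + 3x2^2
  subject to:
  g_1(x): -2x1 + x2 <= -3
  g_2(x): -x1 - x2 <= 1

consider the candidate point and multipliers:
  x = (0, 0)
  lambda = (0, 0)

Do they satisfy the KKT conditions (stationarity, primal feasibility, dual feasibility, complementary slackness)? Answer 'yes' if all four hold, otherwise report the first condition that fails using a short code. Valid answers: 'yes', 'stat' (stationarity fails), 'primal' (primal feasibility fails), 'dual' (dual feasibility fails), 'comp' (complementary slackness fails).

Gradient of f: grad f(x) = Q x + c = (0, 0)
Constraint values g_i(x) = a_i^T x - b_i:
  g_1((0, 0)) = 3
  g_2((0, 0)) = -1
Stationarity residual: grad f(x) + sum_i lambda_i a_i = (0, 0)
  -> stationarity OK
Primal feasibility (all g_i <= 0): FAILS
Dual feasibility (all lambda_i >= 0): OK
Complementary slackness (lambda_i * g_i(x) = 0 for all i): OK

Verdict: the first failing condition is primal_feasibility -> primal.

primal


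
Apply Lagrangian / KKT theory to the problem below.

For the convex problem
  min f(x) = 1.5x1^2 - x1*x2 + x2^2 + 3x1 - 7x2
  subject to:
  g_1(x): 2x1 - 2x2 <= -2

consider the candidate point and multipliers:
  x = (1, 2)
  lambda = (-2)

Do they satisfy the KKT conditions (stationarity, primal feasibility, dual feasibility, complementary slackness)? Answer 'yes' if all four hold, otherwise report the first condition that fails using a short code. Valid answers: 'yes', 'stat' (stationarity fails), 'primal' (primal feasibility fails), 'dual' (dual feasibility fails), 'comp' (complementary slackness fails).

Gradient of f: grad f(x) = Q x + c = (4, -4)
Constraint values g_i(x) = a_i^T x - b_i:
  g_1((1, 2)) = 0
Stationarity residual: grad f(x) + sum_i lambda_i a_i = (0, 0)
  -> stationarity OK
Primal feasibility (all g_i <= 0): OK
Dual feasibility (all lambda_i >= 0): FAILS
Complementary slackness (lambda_i * g_i(x) = 0 for all i): OK

Verdict: the first failing condition is dual_feasibility -> dual.

dual


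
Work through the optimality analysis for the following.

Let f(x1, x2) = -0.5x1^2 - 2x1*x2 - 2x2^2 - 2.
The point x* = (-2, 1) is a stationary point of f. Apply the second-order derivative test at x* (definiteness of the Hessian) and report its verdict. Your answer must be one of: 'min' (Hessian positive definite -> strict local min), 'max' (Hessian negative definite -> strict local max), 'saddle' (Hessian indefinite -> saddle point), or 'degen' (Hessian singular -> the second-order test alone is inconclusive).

Compute the Hessian H = grad^2 f:
  H = [[-1, -2], [-2, -4]]
Verify stationarity: grad f(x*) = H x* + g = (0, 0).
Eigenvalues of H: -5, 0.
H has a zero eigenvalue (singular; negative semidefinite but not definite), so H is neither positive definite, negative definite, nor indefinite. The second-order test alone is inconclusive -> degen.
(Indeed, f is constant along the null direction of H through x*, so x* is not a strict local extremum.)

degen


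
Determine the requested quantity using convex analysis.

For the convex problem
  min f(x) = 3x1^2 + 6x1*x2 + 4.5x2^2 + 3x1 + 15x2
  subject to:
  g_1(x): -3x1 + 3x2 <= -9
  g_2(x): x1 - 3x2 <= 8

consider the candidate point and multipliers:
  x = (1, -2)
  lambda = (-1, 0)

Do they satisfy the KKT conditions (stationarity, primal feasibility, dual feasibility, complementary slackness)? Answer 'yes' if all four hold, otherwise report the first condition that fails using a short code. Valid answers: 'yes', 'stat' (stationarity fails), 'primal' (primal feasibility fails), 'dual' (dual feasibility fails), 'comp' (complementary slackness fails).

Gradient of f: grad f(x) = Q x + c = (-3, 3)
Constraint values g_i(x) = a_i^T x - b_i:
  g_1((1, -2)) = 0
  g_2((1, -2)) = -1
Stationarity residual: grad f(x) + sum_i lambda_i a_i = (0, 0)
  -> stationarity OK
Primal feasibility (all g_i <= 0): OK
Dual feasibility (all lambda_i >= 0): FAILS
Complementary slackness (lambda_i * g_i(x) = 0 for all i): OK

Verdict: the first failing condition is dual_feasibility -> dual.

dual


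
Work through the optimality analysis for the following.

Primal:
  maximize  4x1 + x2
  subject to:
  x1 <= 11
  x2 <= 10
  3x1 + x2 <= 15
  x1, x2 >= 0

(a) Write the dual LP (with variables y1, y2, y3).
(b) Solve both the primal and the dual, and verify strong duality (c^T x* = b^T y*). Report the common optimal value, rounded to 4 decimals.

The standard primal-dual pair for 'max c^T x s.t. A x <= b, x >= 0' is:
  Dual:  min b^T y  s.t.  A^T y >= c,  y >= 0.

So the dual LP is:
  minimize  11y1 + 10y2 + 15y3
  subject to:
    y1 + 3y3 >= 4
    y2 + y3 >= 1
    y1, y2, y3 >= 0

Solving the primal: x* = (5, 0).
  primal value c^T x* = 20.
Solving the dual: y* = (0, 0, 1.3333).
  dual value b^T y* = 20.
Strong duality: c^T x* = b^T y*. Confirmed.

20


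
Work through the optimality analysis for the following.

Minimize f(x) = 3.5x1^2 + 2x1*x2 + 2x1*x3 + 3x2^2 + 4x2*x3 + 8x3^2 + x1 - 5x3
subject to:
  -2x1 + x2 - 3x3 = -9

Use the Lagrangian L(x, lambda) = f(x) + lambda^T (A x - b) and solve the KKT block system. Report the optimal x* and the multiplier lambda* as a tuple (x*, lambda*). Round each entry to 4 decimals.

Form the Lagrangian:
  L(x, lambda) = (1/2) x^T Q x + c^T x + lambda^T (A x - b)
Stationarity (grad_x L = 0): Q x + c + A^T lambda = 0.
Primal feasibility: A x = b.

This gives the KKT block system:
  [ Q   A^T ] [ x     ]   [-c ]
  [ A    0  ] [ lambda ] = [ b ]

Solving the linear system:
  x*      = (1.2412, -2.0988, 1.473)
  lambda* = (4.2183)
  f(x*)   = 15.9205

x* = (1.2412, -2.0988, 1.473), lambda* = (4.2183)


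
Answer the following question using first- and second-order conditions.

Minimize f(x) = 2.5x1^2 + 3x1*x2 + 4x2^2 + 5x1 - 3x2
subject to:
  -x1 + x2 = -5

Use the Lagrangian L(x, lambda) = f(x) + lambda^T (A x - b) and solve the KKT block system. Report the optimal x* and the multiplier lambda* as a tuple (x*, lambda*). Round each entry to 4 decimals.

Form the Lagrangian:
  L(x, lambda) = (1/2) x^T Q x + c^T x + lambda^T (A x - b)
Stationarity (grad_x L = 0): Q x + c + A^T lambda = 0.
Primal feasibility: A x = b.

This gives the KKT block system:
  [ Q   A^T ] [ x     ]   [-c ]
  [ A    0  ] [ lambda ] = [ b ]

Solving the linear system:
  x*      = (2.7895, -2.2105)
  lambda* = (12.3158)
  f(x*)   = 41.0789

x* = (2.7895, -2.2105), lambda* = (12.3158)


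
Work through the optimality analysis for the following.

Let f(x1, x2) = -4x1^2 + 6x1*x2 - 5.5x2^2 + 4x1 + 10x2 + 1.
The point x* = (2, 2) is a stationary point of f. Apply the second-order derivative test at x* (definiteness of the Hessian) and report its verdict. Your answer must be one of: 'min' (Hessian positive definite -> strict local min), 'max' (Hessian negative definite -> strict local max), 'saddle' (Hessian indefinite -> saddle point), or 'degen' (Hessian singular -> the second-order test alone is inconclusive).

Compute the Hessian H = grad^2 f:
  H = [[-8, 6], [6, -11]]
Verify stationarity: grad f(x*) = H x* + g = (0, 0).
Eigenvalues of H: -15.6847, -3.3153.
Both eigenvalues < 0, so H is negative definite -> x* is a strict local max.

max


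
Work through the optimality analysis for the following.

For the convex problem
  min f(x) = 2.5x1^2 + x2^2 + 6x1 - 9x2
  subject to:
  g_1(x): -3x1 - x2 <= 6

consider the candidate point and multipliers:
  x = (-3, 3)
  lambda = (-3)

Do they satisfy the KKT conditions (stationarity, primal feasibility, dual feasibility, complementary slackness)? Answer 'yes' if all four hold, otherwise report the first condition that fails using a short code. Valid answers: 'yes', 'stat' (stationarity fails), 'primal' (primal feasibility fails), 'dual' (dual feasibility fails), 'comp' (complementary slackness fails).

Gradient of f: grad f(x) = Q x + c = (-9, -3)
Constraint values g_i(x) = a_i^T x - b_i:
  g_1((-3, 3)) = 0
Stationarity residual: grad f(x) + sum_i lambda_i a_i = (0, 0)
  -> stationarity OK
Primal feasibility (all g_i <= 0): OK
Dual feasibility (all lambda_i >= 0): FAILS
Complementary slackness (lambda_i * g_i(x) = 0 for all i): OK

Verdict: the first failing condition is dual_feasibility -> dual.

dual


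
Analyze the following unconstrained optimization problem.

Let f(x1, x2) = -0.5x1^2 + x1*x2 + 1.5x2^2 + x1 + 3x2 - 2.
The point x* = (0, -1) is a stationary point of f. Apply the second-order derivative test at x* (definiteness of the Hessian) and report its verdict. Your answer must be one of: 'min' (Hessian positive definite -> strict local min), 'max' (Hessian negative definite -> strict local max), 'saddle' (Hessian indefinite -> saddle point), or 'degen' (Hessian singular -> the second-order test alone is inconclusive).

Compute the Hessian H = grad^2 f:
  H = [[-1, 1], [1, 3]]
Verify stationarity: grad f(x*) = H x* + g = (0, 0).
Eigenvalues of H: -1.2361, 3.2361.
Eigenvalues have mixed signs, so H is indefinite -> x* is a saddle point.

saddle


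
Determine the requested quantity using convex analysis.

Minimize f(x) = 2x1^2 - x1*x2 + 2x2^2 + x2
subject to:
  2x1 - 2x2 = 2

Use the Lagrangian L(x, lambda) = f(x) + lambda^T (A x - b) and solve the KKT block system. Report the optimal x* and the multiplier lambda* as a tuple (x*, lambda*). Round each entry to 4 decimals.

Form the Lagrangian:
  L(x, lambda) = (1/2) x^T Q x + c^T x + lambda^T (A x - b)
Stationarity (grad_x L = 0): Q x + c + A^T lambda = 0.
Primal feasibility: A x = b.

This gives the KKT block system:
  [ Q   A^T ] [ x     ]   [-c ]
  [ A    0  ] [ lambda ] = [ b ]

Solving the linear system:
  x*      = (0.3333, -0.6667)
  lambda* = (-1)
  f(x*)   = 0.6667

x* = (0.3333, -0.6667), lambda* = (-1)


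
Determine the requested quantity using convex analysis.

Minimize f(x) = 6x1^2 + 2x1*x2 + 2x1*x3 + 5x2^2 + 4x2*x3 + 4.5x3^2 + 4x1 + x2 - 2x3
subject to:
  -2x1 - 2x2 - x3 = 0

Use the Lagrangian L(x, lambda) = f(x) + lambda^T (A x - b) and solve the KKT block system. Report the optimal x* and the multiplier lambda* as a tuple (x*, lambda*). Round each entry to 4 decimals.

Form the Lagrangian:
  L(x, lambda) = (1/2) x^T Q x + c^T x + lambda^T (A x - b)
Stationarity (grad_x L = 0): Q x + c + A^T lambda = 0.
Primal feasibility: A x = b.

This gives the KKT block system:
  [ Q   A^T ] [ x     ]   [-c ]
  [ A    0  ] [ lambda ] = [ b ]

Solving the linear system:
  x*      = (-0.2099, 0.0153, 0.3893)
  lambda* = (1.145)
  f(x*)   = -0.8015

x* = (-0.2099, 0.0153, 0.3893), lambda* = (1.145)


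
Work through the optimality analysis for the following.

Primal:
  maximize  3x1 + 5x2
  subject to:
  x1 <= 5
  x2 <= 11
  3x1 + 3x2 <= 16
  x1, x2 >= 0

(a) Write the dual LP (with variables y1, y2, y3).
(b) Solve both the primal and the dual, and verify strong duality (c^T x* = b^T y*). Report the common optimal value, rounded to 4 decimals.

The standard primal-dual pair for 'max c^T x s.t. A x <= b, x >= 0' is:
  Dual:  min b^T y  s.t.  A^T y >= c,  y >= 0.

So the dual LP is:
  minimize  5y1 + 11y2 + 16y3
  subject to:
    y1 + 3y3 >= 3
    y2 + 3y3 >= 5
    y1, y2, y3 >= 0

Solving the primal: x* = (0, 5.3333).
  primal value c^T x* = 26.6667.
Solving the dual: y* = (0, 0, 1.6667).
  dual value b^T y* = 26.6667.
Strong duality: c^T x* = b^T y*. Confirmed.

26.6667


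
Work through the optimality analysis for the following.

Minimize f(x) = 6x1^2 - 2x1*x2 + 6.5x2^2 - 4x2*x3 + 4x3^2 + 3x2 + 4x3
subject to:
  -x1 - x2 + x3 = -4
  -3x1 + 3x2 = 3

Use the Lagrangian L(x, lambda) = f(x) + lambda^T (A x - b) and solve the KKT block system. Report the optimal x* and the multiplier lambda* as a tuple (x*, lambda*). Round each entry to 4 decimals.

Form the Lagrangian:
  L(x, lambda) = (1/2) x^T Q x + c^T x + lambda^T (A x - b)
Stationarity (grad_x L = 0): Q x + c + A^T lambda = 0.
Primal feasibility: A x = b.

This gives the KKT block system:
  [ Q   A^T ] [ x     ]   [-c ]
  [ A    0  ] [ lambda ] = [ b ]

Solving the linear system:
  x*      = (0.5946, 1.5946, -1.8108)
  lambda* = (16.8649, -4.3063)
  f(x*)   = 38.9595

x* = (0.5946, 1.5946, -1.8108), lambda* = (16.8649, -4.3063)


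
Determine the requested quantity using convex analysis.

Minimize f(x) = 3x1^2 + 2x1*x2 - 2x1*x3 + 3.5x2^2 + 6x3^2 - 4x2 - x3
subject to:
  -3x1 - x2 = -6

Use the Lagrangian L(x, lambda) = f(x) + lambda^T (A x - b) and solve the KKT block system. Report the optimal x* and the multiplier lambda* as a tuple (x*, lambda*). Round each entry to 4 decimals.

Form the Lagrangian:
  L(x, lambda) = (1/2) x^T Q x + c^T x + lambda^T (A x - b)
Stationarity (grad_x L = 0): Q x + c + A^T lambda = 0.
Primal feasibility: A x = b.

This gives the KKT block system:
  [ Q   A^T ] [ x     ]   [-c ]
  [ A    0  ] [ lambda ] = [ b ]

Solving the linear system:
  x*      = (1.8029, 0.5912, 0.3838)
  lambda* = (3.7441)
  f(x*)   = 9.8581

x* = (1.8029, 0.5912, 0.3838), lambda* = (3.7441)


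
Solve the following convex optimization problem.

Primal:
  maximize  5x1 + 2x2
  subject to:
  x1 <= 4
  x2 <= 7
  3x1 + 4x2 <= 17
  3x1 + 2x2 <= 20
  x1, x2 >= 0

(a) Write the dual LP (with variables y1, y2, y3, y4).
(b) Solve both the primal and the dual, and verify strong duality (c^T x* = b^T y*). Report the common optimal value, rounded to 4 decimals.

The standard primal-dual pair for 'max c^T x s.t. A x <= b, x >= 0' is:
  Dual:  min b^T y  s.t.  A^T y >= c,  y >= 0.

So the dual LP is:
  minimize  4y1 + 7y2 + 17y3 + 20y4
  subject to:
    y1 + 3y3 + 3y4 >= 5
    y2 + 4y3 + 2y4 >= 2
    y1, y2, y3, y4 >= 0

Solving the primal: x* = (4, 1.25).
  primal value c^T x* = 22.5.
Solving the dual: y* = (3.5, 0, 0.5, 0).
  dual value b^T y* = 22.5.
Strong duality: c^T x* = b^T y*. Confirmed.

22.5


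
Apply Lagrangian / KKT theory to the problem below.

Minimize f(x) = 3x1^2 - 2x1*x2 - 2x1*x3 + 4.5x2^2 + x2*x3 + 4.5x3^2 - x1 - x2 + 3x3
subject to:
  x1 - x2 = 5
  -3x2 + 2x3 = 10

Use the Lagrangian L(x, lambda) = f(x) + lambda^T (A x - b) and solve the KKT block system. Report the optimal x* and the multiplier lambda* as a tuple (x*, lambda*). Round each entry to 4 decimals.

Form the Lagrangian:
  L(x, lambda) = (1/2) x^T Q x + c^T x + lambda^T (A x - b)
Stationarity (grad_x L = 0): Q x + c + A^T lambda = 0.
Primal feasibility: A x = b.

This gives the KKT block system:
  [ Q   A^T ] [ x     ]   [-c ]
  [ A    0  ] [ lambda ] = [ b ]

Solving the linear system:
  x*      = (2.5221, -2.4779, 1.2832)
  lambda* = (-16.5221, -3.5133)
  f(x*)   = 60.7743

x* = (2.5221, -2.4779, 1.2832), lambda* = (-16.5221, -3.5133)


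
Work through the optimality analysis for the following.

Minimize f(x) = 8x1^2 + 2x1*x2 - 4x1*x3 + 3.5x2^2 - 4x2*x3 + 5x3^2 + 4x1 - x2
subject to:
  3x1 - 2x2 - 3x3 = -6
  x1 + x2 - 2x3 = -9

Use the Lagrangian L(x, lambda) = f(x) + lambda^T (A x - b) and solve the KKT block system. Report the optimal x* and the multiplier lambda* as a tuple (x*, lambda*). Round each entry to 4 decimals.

Form the Lagrangian:
  L(x, lambda) = (1/2) x^T Q x + c^T x + lambda^T (A x - b)
Stationarity (grad_x L = 0): Q x + c + A^T lambda = 0.
Primal feasibility: A x = b.

This gives the KKT block system:
  [ Q   A^T ] [ x     ]   [-c ]
  [ A    0  ] [ lambda ] = [ b ]

Solving the linear system:
  x*      = (-0.2433, -2.2471, 3.2548)
  lambda* = (-2.5659, 25.1037)
  f(x*)   = 105.9059

x* = (-0.2433, -2.2471, 3.2548), lambda* = (-2.5659, 25.1037)
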